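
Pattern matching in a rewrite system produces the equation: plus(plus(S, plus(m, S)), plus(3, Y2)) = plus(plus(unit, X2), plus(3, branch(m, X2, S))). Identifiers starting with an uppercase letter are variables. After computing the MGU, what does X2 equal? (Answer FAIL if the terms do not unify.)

Decompose plus/2: plus(S, plus(m, S)) = plus(unit, X2),  plus(3, Y2) = plus(3, branch(m, X2, S)).
Decompose plus/2: S = unit,  plus(m, S) = X2.
Bind S := unit; substituting into the remaining equations gives: plus(m, unit) = X2,  plus(3, Y2) = plus(3, branch(m, X2, unit)).
Bind X2 := plus(m, unit); substituting into the remaining equation gives: plus(3, Y2) = plus(3, branch(m, plus(m, unit), unit)).
Decompose plus/2: 3 = 3,  Y2 = branch(m, plus(m, unit), unit).
Delete trivial equation 3 = 3.
Bind Y2 := branch(m, plus(m, unit), unit).
MGU = { S ↦ unit, X2 ↦ plus(m, unit), Y2 ↦ branch(m, plus(m, unit), unit) }, so X2 ↦ plus(m, unit).

plus(m, unit)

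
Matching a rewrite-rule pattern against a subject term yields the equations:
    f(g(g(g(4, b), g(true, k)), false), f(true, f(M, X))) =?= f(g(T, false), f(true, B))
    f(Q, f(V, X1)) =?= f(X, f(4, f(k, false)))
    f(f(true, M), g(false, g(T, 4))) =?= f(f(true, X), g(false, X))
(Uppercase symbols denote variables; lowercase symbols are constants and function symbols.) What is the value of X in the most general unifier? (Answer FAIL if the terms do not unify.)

g(g(g(4, b), g(true, k)), 4)

Decompose f/2: g(g(g(4, b), g(true, k)), false) =?= g(T, false),  f(true, f(M, X)) =?= f(true, B).
Decompose g/2: g(g(4, b), g(true, k)) =?= T,  false =?= false.
Bind T := g(g(4, b), g(true, k)); substituting into the one remaining equation that mentions T gives: f(f(true, M), g(false, g(g(g(4, b), g(true, k)), 4))) =?= f(f(true, X), g(false, X)).
Delete trivial equation false =?= false.
Decompose f/2: true =?= true,  f(M, X) =?= B.
Delete trivial equation true =?= true.
Bind B := f(M, X); no other remaining equation mentions B.
Decompose f/2: Q =?= X,  f(V, X1) =?= f(4, f(k, false)).
Bind Q := X; no other remaining equation mentions Q.
Decompose f/2: V =?= 4,  X1 =?= f(k, false).
Bind V := 4; no other remaining equation mentions V.
Bind X1 := f(k, false); no other remaining equation mentions X1.
Decompose f/2: f(true, M) =?= f(true, X),  g(false, g(g(g(4, b), g(true, k)), 4)) =?= g(false, X).
Decompose f/2: true =?= true,  M =?= X.
Delete trivial equation true =?= true.
Bind M := X; no other remaining equation mentions M. Substituting into the earlier binding gives B := f(X, X).
Decompose g/2: false =?= false,  g(g(g(4, b), g(true, k)), 4) =?= X.
Delete trivial equation false =?= false.
Bind X := g(g(g(4, b), g(true, k)), 4). Substituting into the earlier bindings gives B := f(g(g(g(4, b), g(true, k)), 4), g(g(g(4, b), g(true, k)), 4)), Q := g(g(g(4, b), g(true, k)), 4), M := g(g(g(4, b), g(true, k)), 4).
MGU = { T -> g(g(4, b), g(true, k)), B -> f(g(g(g(4, b), g(true, k)), 4), g(g(g(4, b), g(true, k)), 4)), Q -> g(g(g(4, b), g(true, k)), 4), V -> 4, X1 -> f(k, false), M -> g(g(g(4, b), g(true, k)), 4), X -> g(g(g(4, b), g(true, k)), 4) }, so X -> g(g(g(4, b), g(true, k)), 4).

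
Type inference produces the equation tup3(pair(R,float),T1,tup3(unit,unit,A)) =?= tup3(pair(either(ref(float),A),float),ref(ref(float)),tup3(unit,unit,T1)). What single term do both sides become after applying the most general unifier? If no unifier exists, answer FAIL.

tup3(pair(either(ref(float),ref(ref(float))),float),ref(ref(float)),tup3(unit,unit,ref(ref(float))))

Decompose tup3/3: pair(R,float) =?= pair(either(ref(float),A),float),  T1 =?= ref(ref(float)),  tup3(unit,unit,A) =?= tup3(unit,unit,T1).
Decompose pair/2: R =?= either(ref(float),A),  float =?= float.
Bind R := either(ref(float),A); no other remaining equation mentions R.
Delete trivial equation float =?= float.
Bind T1 := ref(ref(float)); substituting into the remaining equation gives: tup3(unit,unit,A) =?= tup3(unit,unit,ref(ref(float))).
Decompose tup3/3: unit =?= unit,  unit =?= unit,  A =?= ref(ref(float)).
Delete trivial equation unit =?= unit.
Delete trivial equation unit =?= unit.
Bind A := ref(ref(float)). Substituting into the earlier binding gives R := either(ref(float),ref(ref(float))).
Applying the MGU to either side gives tup3(pair(either(ref(float),ref(ref(float))),float),ref(ref(float)),tup3(unit,unit,ref(ref(float)))).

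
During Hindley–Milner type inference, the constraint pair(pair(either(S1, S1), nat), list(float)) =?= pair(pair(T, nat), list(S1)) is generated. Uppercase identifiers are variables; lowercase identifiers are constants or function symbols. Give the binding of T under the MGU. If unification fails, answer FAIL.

either(float, float)

Decompose pair/2: pair(either(S1, S1), nat) =?= pair(T, nat),  list(float) =?= list(S1).
Decompose pair/2: either(S1, S1) =?= T,  nat =?= nat.
Bind T := either(S1, S1); no other remaining equation mentions T.
Delete trivial equation nat =?= nat.
Decompose list/1: float =?= S1.
Bind S1 := float. Substituting into the earlier binding gives T := either(float, float).
MGU = { T -> either(float, float), S1 -> float }, so T -> either(float, float).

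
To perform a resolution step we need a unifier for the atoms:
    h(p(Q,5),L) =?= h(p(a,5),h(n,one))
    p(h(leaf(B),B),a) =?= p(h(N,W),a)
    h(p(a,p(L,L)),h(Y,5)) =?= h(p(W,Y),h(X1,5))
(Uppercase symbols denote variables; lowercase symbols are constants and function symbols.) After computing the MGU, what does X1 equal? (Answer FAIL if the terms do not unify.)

Decompose h/2: p(Q,5) =?= p(a,5),  L =?= h(n,one).
Decompose p/2: Q =?= a,  5 =?= 5.
Bind Q := a; no other remaining equation mentions Q.
Delete trivial equation 5 =?= 5.
Bind L := h(n,one); substituting into the one remaining equation that mentions L gives: h(p(a,p(h(n,one),h(n,one))),h(Y,5)) =?= h(p(W,Y),h(X1,5)).
Decompose p/2: h(leaf(B),B) =?= h(N,W),  a =?= a.
Decompose h/2: leaf(B) =?= N,  B =?= W.
Bind N := leaf(B); no other remaining equation mentions N.
Bind B := W; no other remaining equation mentions B. Substituting into the earlier binding gives N := leaf(W).
Delete trivial equation a =?= a.
Decompose h/2: p(a,p(h(n,one),h(n,one))) =?= p(W,Y),  h(Y,5) =?= h(X1,5).
Decompose p/2: a =?= W,  p(h(n,one),h(n,one)) =?= Y.
Bind W := a; no other remaining equation mentions W. Substituting into the earlier bindings gives N := leaf(a), B := a.
Bind Y := p(h(n,one),h(n,one)); substituting into the remaining equation gives: h(p(h(n,one),h(n,one)),5) =?= h(X1,5).
Decompose h/2: p(h(n,one),h(n,one)) =?= X1,  5 =?= 5.
Bind X1 := p(h(n,one),h(n,one)); no other remaining equation mentions X1.
Delete trivial equation 5 =?= 5.
MGU = { Q := a, L := h(n,one), N := leaf(a), B := a, W := a, Y := p(h(n,one),h(n,one)), X1 := p(h(n,one),h(n,one)) }, so X1 := p(h(n,one),h(n,one)).

p(h(n,one),h(n,one))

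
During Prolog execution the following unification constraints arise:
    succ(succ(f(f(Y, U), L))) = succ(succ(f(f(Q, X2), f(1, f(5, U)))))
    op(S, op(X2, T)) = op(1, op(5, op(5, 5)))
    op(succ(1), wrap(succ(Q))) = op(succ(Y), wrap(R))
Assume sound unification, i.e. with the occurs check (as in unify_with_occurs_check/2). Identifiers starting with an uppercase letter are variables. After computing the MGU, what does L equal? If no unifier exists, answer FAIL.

Decompose succ/1: succ(f(f(Y, U), L)) = succ(f(f(Q, X2), f(1, f(5, U)))).
Decompose succ/1: f(f(Y, U), L) = f(f(Q, X2), f(1, f(5, U))).
Decompose f/2: f(Y, U) = f(Q, X2),  L = f(1, f(5, U)).
Decompose f/2: Y = Q,  U = X2.
Bind Y := Q; substituting into the one remaining equation that mentions Y gives: op(succ(1), wrap(succ(Q))) = op(succ(Q), wrap(R)).
Bind U := X2; substituting into the one remaining equation that mentions U gives: L = f(1, f(5, X2)).
Bind L := f(1, f(5, X2)); no other remaining equation mentions L.
Decompose op/2: S = 1,  op(X2, T) = op(5, op(5, 5)).
Bind S := 1; no other remaining equation mentions S.
Decompose op/2: X2 = 5,  T = op(5, 5).
Bind X2 := 5; no other remaining equation mentions X2. Substituting into the earlier bindings gives U := 5, L := f(1, f(5, 5)).
Bind T := op(5, 5); no other remaining equation mentions T.
Decompose op/2: succ(1) = succ(Q),  wrap(succ(Q)) = wrap(R).
Decompose succ/1: 1 = Q.
Bind Q := 1; substituting into the remaining equation gives: wrap(succ(1)) = wrap(R). Substituting into the earlier binding gives Y := 1.
Decompose wrap/1: succ(1) = R.
Bind R := succ(1).
MGU = { Y ↦ 1, U ↦ 5, L ↦ f(1, f(5, 5)), S ↦ 1, X2 ↦ 5, T ↦ op(5, 5), Q ↦ 1, R ↦ succ(1) }, so L ↦ f(1, f(5, 5)).

f(1, f(5, 5))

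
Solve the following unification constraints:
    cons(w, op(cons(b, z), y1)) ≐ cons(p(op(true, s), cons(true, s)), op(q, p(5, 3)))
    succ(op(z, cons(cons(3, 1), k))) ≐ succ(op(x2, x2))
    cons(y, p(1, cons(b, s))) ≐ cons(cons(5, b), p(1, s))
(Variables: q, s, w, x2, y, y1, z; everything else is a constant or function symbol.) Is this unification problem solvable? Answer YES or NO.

NO

Decompose cons/2: w ≐ p(op(true, s), cons(true, s)),  op(cons(b, z), y1) ≐ op(q, p(5, 3)).
Bind w := p(op(true, s), cons(true, s)); no other remaining equation mentions w.
Decompose op/2: cons(b, z) ≐ q,  y1 ≐ p(5, 3).
Bind q := cons(b, z); no other remaining equation mentions q.
Bind y1 := p(5, 3); no other remaining equation mentions y1.
Decompose succ/1: op(z, cons(cons(3, 1), k)) ≐ op(x2, x2).
Decompose op/2: z ≐ x2,  cons(cons(3, 1), k) ≐ x2.
Bind z := x2; no other remaining equation mentions z. Substituting into the earlier binding gives q := cons(b, x2).
Bind x2 := cons(cons(3, 1), k); no other remaining equation mentions x2. Substituting into the earlier bindings gives q := cons(b, cons(cons(3, 1), k)), z := cons(cons(3, 1), k).
Decompose cons/2: y ≐ cons(5, b),  p(1, cons(b, s)) ≐ p(1, s).
Bind y := cons(5, b); no other remaining equation mentions y.
Decompose p/2: 1 ≐ 1,  cons(b, s) ≐ s.
Delete trivial equation 1 ≐ 1.
Occurs check fails: s occurs in cons(b, s); the equation s ≐ cons(b, s) has no finite solution.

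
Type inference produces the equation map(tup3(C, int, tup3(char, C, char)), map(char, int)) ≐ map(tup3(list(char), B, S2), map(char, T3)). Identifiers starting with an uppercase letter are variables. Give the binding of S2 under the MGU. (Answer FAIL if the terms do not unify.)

Decompose map/2: tup3(C, int, tup3(char, C, char)) ≐ tup3(list(char), B, S2),  map(char, int) ≐ map(char, T3).
Decompose tup3/3: C ≐ list(char),  int ≐ B,  tup3(char, C, char) ≐ S2.
Bind C := list(char); substituting into the one remaining equation that mentions C gives: tup3(char, list(char), char) ≐ S2.
Bind B := int; no other remaining equation mentions B.
Bind S2 := tup3(char, list(char), char); no other remaining equation mentions S2.
Decompose map/2: char ≐ char,  int ≐ T3.
Delete trivial equation char ≐ char.
Bind T3 := int.
MGU = { C := list(char), B := int, S2 := tup3(char, list(char), char), T3 := int }, so S2 := tup3(char, list(char), char).

tup3(char, list(char), char)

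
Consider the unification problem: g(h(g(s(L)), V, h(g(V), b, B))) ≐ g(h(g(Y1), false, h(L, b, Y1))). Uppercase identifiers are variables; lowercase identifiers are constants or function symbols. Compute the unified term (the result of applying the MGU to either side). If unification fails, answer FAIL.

g(h(g(s(g(false))), false, h(g(false), b, s(g(false)))))

Decompose g/1: h(g(s(L)), V, h(g(V), b, B)) ≐ h(g(Y1), false, h(L, b, Y1)).
Decompose h/3: g(s(L)) ≐ g(Y1),  V ≐ false,  h(g(V), b, B) ≐ h(L, b, Y1).
Decompose g/1: s(L) ≐ Y1.
Bind Y1 := s(L); substituting into the one remaining equation that mentions Y1 gives: h(g(V), b, B) ≐ h(L, b, s(L)).
Bind V := false; substituting into the remaining equation gives: h(g(false), b, B) ≐ h(L, b, s(L)).
Decompose h/3: g(false) ≐ L,  b ≐ b,  B ≐ s(L).
Bind L := g(false); substituting into the one remaining equation that mentions L gives: B ≐ s(g(false)). Substituting into the earlier binding gives Y1 := s(g(false)).
Delete trivial equation b ≐ b.
Bind B := s(g(false)).
Applying the MGU to either side gives g(h(g(s(g(false))), false, h(g(false), b, s(g(false))))).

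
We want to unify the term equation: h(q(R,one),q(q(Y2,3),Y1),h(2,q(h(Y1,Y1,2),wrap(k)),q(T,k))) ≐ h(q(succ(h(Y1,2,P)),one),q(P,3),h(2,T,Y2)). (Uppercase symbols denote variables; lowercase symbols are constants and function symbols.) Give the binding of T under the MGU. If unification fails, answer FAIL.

q(h(3,3,2),wrap(k))

Decompose h/3: q(R,one) ≐ q(succ(h(Y1,2,P)),one),  q(q(Y2,3),Y1) ≐ q(P,3),  h(2,q(h(Y1,Y1,2),wrap(k)),q(T,k)) ≐ h(2,T,Y2).
Decompose q/2: R ≐ succ(h(Y1,2,P)),  one ≐ one.
Bind R := succ(h(Y1,2,P)); no other remaining equation mentions R.
Delete trivial equation one ≐ one.
Decompose q/2: q(Y2,3) ≐ P,  Y1 ≐ 3.
Bind P := q(Y2,3); no other remaining equation mentions P. Substituting into the earlier binding gives R := succ(h(Y1,2,q(Y2,3))).
Bind Y1 := 3; substituting into the remaining equation gives: h(2,q(h(3,3,2),wrap(k)),q(T,k)) ≐ h(2,T,Y2). Substituting into the earlier binding gives R := succ(h(3,2,q(Y2,3))).
Decompose h/3: 2 ≐ 2,  q(h(3,3,2),wrap(k)) ≐ T,  q(T,k) ≐ Y2.
Delete trivial equation 2 ≐ 2.
Bind T := q(h(3,3,2),wrap(k)); substituting into the remaining equation gives: q(q(h(3,3,2),wrap(k)),k) ≐ Y2.
Bind Y2 := q(q(h(3,3,2),wrap(k)),k). Substituting into the earlier bindings gives R := succ(h(3,2,q(q(q(h(3,3,2),wrap(k)),k),3))), P := q(q(q(h(3,3,2),wrap(k)),k),3).
MGU = { R -> succ(h(3,2,q(q(q(h(3,3,2),wrap(k)),k),3))), P -> q(q(q(h(3,3,2),wrap(k)),k),3), Y1 -> 3, T -> q(h(3,3,2),wrap(k)), Y2 -> q(q(h(3,3,2),wrap(k)),k) }, so T -> q(h(3,3,2),wrap(k)).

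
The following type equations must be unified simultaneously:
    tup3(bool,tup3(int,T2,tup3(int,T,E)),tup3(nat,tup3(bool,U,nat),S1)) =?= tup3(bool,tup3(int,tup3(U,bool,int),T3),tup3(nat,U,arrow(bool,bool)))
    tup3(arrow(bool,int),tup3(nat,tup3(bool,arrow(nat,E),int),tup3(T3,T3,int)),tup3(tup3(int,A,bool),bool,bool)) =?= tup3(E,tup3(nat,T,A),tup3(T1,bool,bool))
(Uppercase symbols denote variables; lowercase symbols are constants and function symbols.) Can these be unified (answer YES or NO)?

NO

Decompose tup3/3: bool =?= bool,  tup3(int,T2,tup3(int,T,E)) =?= tup3(int,tup3(U,bool,int),T3),  tup3(nat,tup3(bool,U,nat),S1) =?= tup3(nat,U,arrow(bool,bool)).
Delete trivial equation bool =?= bool.
Decompose tup3/3: int =?= int,  T2 =?= tup3(U,bool,int),  tup3(int,T,E) =?= T3.
Delete trivial equation int =?= int.
Bind T2 := tup3(U,bool,int); no other remaining equation mentions T2.
Bind T3 := tup3(int,T,E); substituting into the one remaining equation that mentions T3 gives: tup3(arrow(bool,int),tup3(nat,tup3(bool,arrow(nat,E),int),tup3(tup3(int,T,E),tup3(int,T,E),int)),tup3(tup3(int,A,bool),bool,bool)) =?= tup3(E,tup3(nat,T,A),tup3(T1,bool,bool)).
Decompose tup3/3: nat =?= nat,  tup3(bool,U,nat) =?= U,  S1 =?= arrow(bool,bool).
Delete trivial equation nat =?= nat.
Occurs check fails: U occurs in tup3(bool,U,nat); the equation U =?= tup3(bool,U,nat) has no finite solution.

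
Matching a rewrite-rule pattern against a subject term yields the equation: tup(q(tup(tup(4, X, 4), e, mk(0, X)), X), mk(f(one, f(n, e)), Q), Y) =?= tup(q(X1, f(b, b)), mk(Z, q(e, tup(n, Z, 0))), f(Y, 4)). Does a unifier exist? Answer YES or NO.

Decompose tup/3: q(tup(tup(4, X, 4), e, mk(0, X)), X) =?= q(X1, f(b, b)),  mk(f(one, f(n, e)), Q) =?= mk(Z, q(e, tup(n, Z, 0))),  Y =?= f(Y, 4).
Decompose q/2: tup(tup(4, X, 4), e, mk(0, X)) =?= X1,  X =?= f(b, b).
Bind X1 := tup(tup(4, X, 4), e, mk(0, X)); no other remaining equation mentions X1.
Bind X := f(b, b); no other remaining equation mentions X. Substituting into the earlier binding gives X1 := tup(tup(4, f(b, b), 4), e, mk(0, f(b, b))).
Decompose mk/2: f(one, f(n, e)) =?= Z,  Q =?= q(e, tup(n, Z, 0)).
Bind Z := f(one, f(n, e)); substituting into the one remaining equation that mentions Z gives: Q =?= q(e, tup(n, f(one, f(n, e)), 0)).
Bind Q := q(e, tup(n, f(one, f(n, e)), 0)); no other remaining equation mentions Q.
Occurs check fails: Y occurs in f(Y, 4); the equation Y =?= f(Y, 4) has no finite solution.

NO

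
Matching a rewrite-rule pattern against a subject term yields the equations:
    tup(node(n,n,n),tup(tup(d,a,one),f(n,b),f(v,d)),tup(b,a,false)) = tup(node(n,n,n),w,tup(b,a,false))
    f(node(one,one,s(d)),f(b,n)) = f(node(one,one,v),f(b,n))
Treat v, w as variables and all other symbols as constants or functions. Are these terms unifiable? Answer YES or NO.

Decompose tup/3: node(n,n,n) = node(n,n,n),  tup(tup(d,a,one),f(n,b),f(v,d)) = w,  tup(b,a,false) = tup(b,a,false).
Delete trivial equation node(n,n,n) = node(n,n,n).
Bind w := tup(tup(d,a,one),f(n,b),f(v,d)); no other remaining equation mentions w.
Delete trivial equation tup(b,a,false) = tup(b,a,false).
Decompose f/2: node(one,one,s(d)) = node(one,one,v),  f(b,n) = f(b,n).
Decompose node/3: one = one,  one = one,  s(d) = v.
Delete trivial equation one = one.
Delete trivial equation one = one.
Bind v := s(d); no other remaining equation mentions v. Substituting into the earlier binding gives w := tup(tup(d,a,one),f(n,b),f(s(d),d)).
Delete trivial equation f(b,n) = f(b,n).
No equations remain and no clash or occurs-check failure arose, so a unifier exists.

YES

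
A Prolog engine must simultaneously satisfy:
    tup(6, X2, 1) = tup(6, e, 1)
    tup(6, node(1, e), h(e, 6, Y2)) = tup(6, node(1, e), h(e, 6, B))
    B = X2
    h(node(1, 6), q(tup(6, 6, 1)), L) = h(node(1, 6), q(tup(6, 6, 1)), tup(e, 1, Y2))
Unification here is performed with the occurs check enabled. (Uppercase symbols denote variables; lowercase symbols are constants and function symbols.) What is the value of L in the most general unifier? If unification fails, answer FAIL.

tup(e, 1, e)

Decompose tup/3: 6 = 6,  X2 = e,  1 = 1.
Delete trivial equation 6 = 6.
Bind X2 := e; substituting into the one remaining equation that mentions X2 gives: B = e.
Delete trivial equation 1 = 1.
Decompose tup/3: 6 = 6,  node(1, e) = node(1, e),  h(e, 6, Y2) = h(e, 6, B).
Delete trivial equation 6 = 6.
Delete trivial equation node(1, e) = node(1, e).
Decompose h/3: e = e,  6 = 6,  Y2 = B.
Delete trivial equation e = e.
Delete trivial equation 6 = 6.
Bind Y2 := B; substituting into the one remaining equation that mentions Y2 gives: h(node(1, 6), q(tup(6, 6, 1)), L) = h(node(1, 6), q(tup(6, 6, 1)), tup(e, 1, B)).
Bind B := e; substituting into the remaining equation gives: h(node(1, 6), q(tup(6, 6, 1)), L) = h(node(1, 6), q(tup(6, 6, 1)), tup(e, 1, e)). Substituting into the earlier binding gives Y2 := e.
Decompose h/3: node(1, 6) = node(1, 6),  q(tup(6, 6, 1)) = q(tup(6, 6, 1)),  L = tup(e, 1, e).
Delete trivial equation node(1, 6) = node(1, 6).
Delete trivial equation q(tup(6, 6, 1)) = q(tup(6, 6, 1)).
Bind L := tup(e, 1, e).
MGU = { X2 -> e, Y2 -> e, B -> e, L -> tup(e, 1, e) }, so L -> tup(e, 1, e).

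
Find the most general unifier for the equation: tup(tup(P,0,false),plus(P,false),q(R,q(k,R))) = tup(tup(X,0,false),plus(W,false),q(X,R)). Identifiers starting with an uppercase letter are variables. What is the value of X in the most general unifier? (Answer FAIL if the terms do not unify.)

FAIL

Decompose tup/3: tup(P,0,false) = tup(X,0,false),  plus(P,false) = plus(W,false),  q(R,q(k,R)) = q(X,R).
Decompose tup/3: P = X,  0 = 0,  false = false.
Bind P := X; substituting into the one remaining equation that mentions P gives: plus(X,false) = plus(W,false).
Delete trivial equation 0 = 0.
Delete trivial equation false = false.
Decompose plus/2: X = W,  false = false.
Bind X := W; substituting into the one remaining equation that mentions X gives: q(R,q(k,R)) = q(W,R). Substituting into the earlier binding gives P := W.
Delete trivial equation false = false.
Decompose q/2: R = W,  q(k,R) = R.
Bind R := W; substituting into the remaining equation gives: q(k,W) = W.
Occurs check fails: W occurs in q(k,W); the equation W = q(k,W) has no finite solution.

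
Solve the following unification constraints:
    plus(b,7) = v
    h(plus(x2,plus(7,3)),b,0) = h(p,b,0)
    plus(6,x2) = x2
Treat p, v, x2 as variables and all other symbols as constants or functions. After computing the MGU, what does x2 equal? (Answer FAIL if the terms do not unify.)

Bind v := plus(b,7); no other remaining equation mentions v.
Decompose h/3: plus(x2,plus(7,3)) = p,  b = b,  0 = 0.
Bind p := plus(x2,plus(7,3)); no other remaining equation mentions p.
Delete trivial equation b = b.
Delete trivial equation 0 = 0.
Occurs check fails: x2 occurs in plus(6,x2); the equation x2 = plus(6,x2) has no finite solution.

FAIL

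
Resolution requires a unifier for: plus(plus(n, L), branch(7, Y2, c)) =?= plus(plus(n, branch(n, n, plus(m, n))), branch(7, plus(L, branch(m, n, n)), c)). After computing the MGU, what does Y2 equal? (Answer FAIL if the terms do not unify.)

plus(branch(n, n, plus(m, n)), branch(m, n, n))

Decompose plus/2: plus(n, L) =?= plus(n, branch(n, n, plus(m, n))),  branch(7, Y2, c) =?= branch(7, plus(L, branch(m, n, n)), c).
Decompose plus/2: n =?= n,  L =?= branch(n, n, plus(m, n)).
Delete trivial equation n =?= n.
Bind L := branch(n, n, plus(m, n)); substituting into the remaining equation gives: branch(7, Y2, c) =?= branch(7, plus(branch(n, n, plus(m, n)), branch(m, n, n)), c).
Decompose branch/3: 7 =?= 7,  Y2 =?= plus(branch(n, n, plus(m, n)), branch(m, n, n)),  c =?= c.
Delete trivial equation 7 =?= 7.
Bind Y2 := plus(branch(n, n, plus(m, n)), branch(m, n, n)); no other remaining equation mentions Y2.
Delete trivial equation c =?= c.
MGU = { L ↦ branch(n, n, plus(m, n)), Y2 ↦ plus(branch(n, n, plus(m, n)), branch(m, n, n)) }, so Y2 ↦ plus(branch(n, n, plus(m, n)), branch(m, n, n)).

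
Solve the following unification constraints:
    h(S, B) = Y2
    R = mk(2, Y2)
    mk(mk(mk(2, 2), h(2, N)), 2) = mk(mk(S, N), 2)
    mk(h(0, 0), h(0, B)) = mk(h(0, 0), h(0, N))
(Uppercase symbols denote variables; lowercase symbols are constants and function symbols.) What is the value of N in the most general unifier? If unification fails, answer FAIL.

FAIL

Bind Y2 := h(S, B); substituting into the one remaining equation that mentions Y2 gives: R = mk(2, h(S, B)).
Bind R := mk(2, h(S, B)); no other remaining equation mentions R.
Decompose mk/2: mk(mk(2, 2), h(2, N)) = mk(S, N),  2 = 2.
Decompose mk/2: mk(2, 2) = S,  h(2, N) = N.
Bind S := mk(2, 2); no other remaining equation mentions S. Substituting into the earlier bindings gives Y2 := h(mk(2, 2), B), R := mk(2, h(mk(2, 2), B)).
Occurs check fails: N occurs in h(2, N); the equation N = h(2, N) has no finite solution.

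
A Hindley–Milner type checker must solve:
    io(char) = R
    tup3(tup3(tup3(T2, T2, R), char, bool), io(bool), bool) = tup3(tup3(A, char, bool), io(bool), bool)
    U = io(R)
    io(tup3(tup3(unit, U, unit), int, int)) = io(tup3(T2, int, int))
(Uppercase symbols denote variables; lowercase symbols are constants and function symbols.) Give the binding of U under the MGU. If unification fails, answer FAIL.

io(io(char))

Bind R := io(char); substituting into the 2 remaining equations that mention R gives: tup3(tup3(tup3(T2, T2, io(char)), char, bool), io(bool), bool) = tup3(tup3(A, char, bool), io(bool), bool),  U = io(io(char)).
Decompose tup3/3: tup3(tup3(T2, T2, io(char)), char, bool) = tup3(A, char, bool),  io(bool) = io(bool),  bool = bool.
Decompose tup3/3: tup3(T2, T2, io(char)) = A,  char = char,  bool = bool.
Bind A := tup3(T2, T2, io(char)); no other remaining equation mentions A.
Delete trivial equation char = char.
Delete trivial equation bool = bool.
Delete trivial equation io(bool) = io(bool).
Delete trivial equation bool = bool.
Bind U := io(io(char)); substituting into the remaining equation gives: io(tup3(tup3(unit, io(io(char)), unit), int, int)) = io(tup3(T2, int, int)).
Decompose io/1: tup3(tup3(unit, io(io(char)), unit), int, int) = tup3(T2, int, int).
Decompose tup3/3: tup3(unit, io(io(char)), unit) = T2,  int = int,  int = int.
Bind T2 := tup3(unit, io(io(char)), unit); no other remaining equation mentions T2. Substituting into the earlier binding gives A := tup3(tup3(unit, io(io(char)), unit), tup3(unit, io(io(char)), unit), io(char)).
Delete trivial equation int = int.
Delete trivial equation int = int.
MGU = { R ↦ io(char), A ↦ tup3(tup3(unit, io(io(char)), unit), tup3(unit, io(io(char)), unit), io(char)), U ↦ io(io(char)), T2 ↦ tup3(unit, io(io(char)), unit) }, so U ↦ io(io(char)).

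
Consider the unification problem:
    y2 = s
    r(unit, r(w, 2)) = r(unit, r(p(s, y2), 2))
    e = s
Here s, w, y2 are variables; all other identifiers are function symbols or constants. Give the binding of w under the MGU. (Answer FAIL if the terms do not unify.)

Bind y2 := s; substituting into the one remaining equation that mentions y2 gives: r(unit, r(w, 2)) = r(unit, r(p(s, s), 2)).
Decompose r/2: unit = unit,  r(w, 2) = r(p(s, s), 2).
Delete trivial equation unit = unit.
Decompose r/2: w = p(s, s),  2 = 2.
Bind w := p(s, s); no other remaining equation mentions w.
Delete trivial equation 2 = 2.
Bind s := e. Substituting into the earlier bindings gives y2 := e, w := p(e, e).
MGU = { y2 ↦ e, w ↦ p(e, e), s ↦ e }, so w ↦ p(e, e).

p(e, e)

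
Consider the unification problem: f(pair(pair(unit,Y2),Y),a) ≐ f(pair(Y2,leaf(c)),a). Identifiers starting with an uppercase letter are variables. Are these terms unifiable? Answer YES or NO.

NO

Decompose f/2: pair(pair(unit,Y2),Y) ≐ pair(Y2,leaf(c)),  a ≐ a.
Decompose pair/2: pair(unit,Y2) ≐ Y2,  Y ≐ leaf(c).
Occurs check fails: Y2 occurs in pair(unit,Y2); the equation Y2 ≐ pair(unit,Y2) has no finite solution.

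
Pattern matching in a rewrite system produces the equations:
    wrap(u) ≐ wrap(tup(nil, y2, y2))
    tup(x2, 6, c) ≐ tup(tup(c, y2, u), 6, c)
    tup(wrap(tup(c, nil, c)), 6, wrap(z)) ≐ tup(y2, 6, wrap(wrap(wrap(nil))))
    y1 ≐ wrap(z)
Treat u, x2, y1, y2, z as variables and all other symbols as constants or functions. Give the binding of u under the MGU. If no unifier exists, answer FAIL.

Decompose wrap/1: u ≐ tup(nil, y2, y2).
Bind u := tup(nil, y2, y2); substituting into the one remaining equation that mentions u gives: tup(x2, 6, c) ≐ tup(tup(c, y2, tup(nil, y2, y2)), 6, c).
Decompose tup/3: x2 ≐ tup(c, y2, tup(nil, y2, y2)),  6 ≐ 6,  c ≐ c.
Bind x2 := tup(c, y2, tup(nil, y2, y2)); no other remaining equation mentions x2.
Delete trivial equation 6 ≐ 6.
Delete trivial equation c ≐ c.
Decompose tup/3: wrap(tup(c, nil, c)) ≐ y2,  6 ≐ 6,  wrap(z) ≐ wrap(wrap(wrap(nil))).
Bind y2 := wrap(tup(c, nil, c)); no other remaining equation mentions y2. Substituting into the earlier bindings gives u := tup(nil, wrap(tup(c, nil, c)), wrap(tup(c, nil, c))), x2 := tup(c, wrap(tup(c, nil, c)), tup(nil, wrap(tup(c, nil, c)), wrap(tup(c, nil, c)))).
Delete trivial equation 6 ≐ 6.
Decompose wrap/1: z ≐ wrap(wrap(nil)).
Bind z := wrap(wrap(nil)); substituting into the remaining equation gives: y1 ≐ wrap(wrap(wrap(nil))).
Bind y1 := wrap(wrap(wrap(nil))).
MGU = { u -> tup(nil, wrap(tup(c, nil, c)), wrap(tup(c, nil, c))), x2 -> tup(c, wrap(tup(c, nil, c)), tup(nil, wrap(tup(c, nil, c)), wrap(tup(c, nil, c)))), y2 -> wrap(tup(c, nil, c)), z -> wrap(wrap(nil)), y1 -> wrap(wrap(wrap(nil))) }, so u -> tup(nil, wrap(tup(c, nil, c)), wrap(tup(c, nil, c))).

tup(nil, wrap(tup(c, nil, c)), wrap(tup(c, nil, c)))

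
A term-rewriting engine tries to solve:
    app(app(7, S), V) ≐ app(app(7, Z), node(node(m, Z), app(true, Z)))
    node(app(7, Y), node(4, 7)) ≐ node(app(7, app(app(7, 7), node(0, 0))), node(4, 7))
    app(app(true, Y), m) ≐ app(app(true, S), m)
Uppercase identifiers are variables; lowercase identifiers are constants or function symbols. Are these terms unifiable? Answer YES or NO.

Decompose app/2: app(7, S) ≐ app(7, Z),  V ≐ node(node(m, Z), app(true, Z)).
Decompose app/2: 7 ≐ 7,  S ≐ Z.
Delete trivial equation 7 ≐ 7.
Bind S := Z; substituting into the one remaining equation that mentions S gives: app(app(true, Y), m) ≐ app(app(true, Z), m).
Bind V := node(node(m, Z), app(true, Z)); no other remaining equation mentions V.
Decompose node/2: app(7, Y) ≐ app(7, app(app(7, 7), node(0, 0))),  node(4, 7) ≐ node(4, 7).
Decompose app/2: 7 ≐ 7,  Y ≐ app(app(7, 7), node(0, 0)).
Delete trivial equation 7 ≐ 7.
Bind Y := app(app(7, 7), node(0, 0)); substituting into the one remaining equation that mentions Y gives: app(app(true, app(app(7, 7), node(0, 0))), m) ≐ app(app(true, Z), m).
Delete trivial equation node(4, 7) ≐ node(4, 7).
Decompose app/2: app(true, app(app(7, 7), node(0, 0))) ≐ app(true, Z),  m ≐ m.
Decompose app/2: true ≐ true,  app(app(7, 7), node(0, 0)) ≐ Z.
Delete trivial equation true ≐ true.
Bind Z := app(app(7, 7), node(0, 0)); no other remaining equation mentions Z. Substituting into the earlier bindings gives S := app(app(7, 7), node(0, 0)), V := node(node(m, app(app(7, 7), node(0, 0))), app(true, app(app(7, 7), node(0, 0)))).
Delete trivial equation m ≐ m.
No equations remain and no clash or occurs-check failure arose, so a unifier exists.

YES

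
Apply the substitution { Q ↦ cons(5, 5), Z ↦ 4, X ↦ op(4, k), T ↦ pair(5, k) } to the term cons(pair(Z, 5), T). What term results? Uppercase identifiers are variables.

Replace each occurrence of Z with 4.
Replace each occurrence of T with pair(5, k).
Result: cons(pair(4, 5), pair(5, k)).

cons(pair(4, 5), pair(5, k))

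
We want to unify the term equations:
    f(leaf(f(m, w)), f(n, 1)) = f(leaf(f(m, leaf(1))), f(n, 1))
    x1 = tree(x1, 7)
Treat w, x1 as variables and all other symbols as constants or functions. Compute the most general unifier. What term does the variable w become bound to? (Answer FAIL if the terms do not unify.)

Decompose f/2: leaf(f(m, w)) = leaf(f(m, leaf(1))),  f(n, 1) = f(n, 1).
Decompose leaf/1: f(m, w) = f(m, leaf(1)).
Decompose f/2: m = m,  w = leaf(1).
Delete trivial equation m = m.
Bind w := leaf(1); no other remaining equation mentions w.
Delete trivial equation f(n, 1) = f(n, 1).
Occurs check fails: x1 occurs in tree(x1, 7); the equation x1 = tree(x1, 7) has no finite solution.

FAIL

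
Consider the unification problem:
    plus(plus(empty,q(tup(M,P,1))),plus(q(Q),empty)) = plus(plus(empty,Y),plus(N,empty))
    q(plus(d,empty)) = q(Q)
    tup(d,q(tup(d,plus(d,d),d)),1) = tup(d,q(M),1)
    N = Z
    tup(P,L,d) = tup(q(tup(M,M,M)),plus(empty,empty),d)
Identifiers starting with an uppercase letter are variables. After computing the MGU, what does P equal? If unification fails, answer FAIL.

q(tup(tup(d,plus(d,d),d),tup(d,plus(d,d),d),tup(d,plus(d,d),d)))

Decompose plus/2: plus(empty,q(tup(M,P,1))) = plus(empty,Y),  plus(q(Q),empty) = plus(N,empty).
Decompose plus/2: empty = empty,  q(tup(M,P,1)) = Y.
Delete trivial equation empty = empty.
Bind Y := q(tup(M,P,1)); no other remaining equation mentions Y.
Decompose plus/2: q(Q) = N,  empty = empty.
Bind N := q(Q); substituting into the one remaining equation that mentions N gives: q(Q) = Z.
Delete trivial equation empty = empty.
Decompose q/1: plus(d,empty) = Q.
Bind Q := plus(d,empty); substituting into the one remaining equation that mentions Q gives: q(plus(d,empty)) = Z. Substituting into the earlier binding gives N := q(plus(d,empty)).
Decompose tup/3: d = d,  q(tup(d,plus(d,d),d)) = q(M),  1 = 1.
Delete trivial equation d = d.
Decompose q/1: tup(d,plus(d,d),d) = M.
Bind M := tup(d,plus(d,d),d); substituting into the one remaining equation that mentions M gives: tup(P,L,d) = tup(q(tup(tup(d,plus(d,d),d),tup(d,plus(d,d),d),tup(d,plus(d,d),d))),plus(empty,empty),d). Substituting into the earlier binding gives Y := q(tup(tup(d,plus(d,d),d),P,1)).
Delete trivial equation 1 = 1.
Bind Z := q(plus(d,empty)); no other remaining equation mentions Z.
Decompose tup/3: P = q(tup(tup(d,plus(d,d),d),tup(d,plus(d,d),d),tup(d,plus(d,d),d))),  L = plus(empty,empty),  d = d.
Bind P := q(tup(tup(d,plus(d,d),d),tup(d,plus(d,d),d),tup(d,plus(d,d),d))); no other remaining equation mentions P. Substituting into the earlier binding gives Y := q(tup(tup(d,plus(d,d),d),q(tup(tup(d,plus(d,d),d),tup(d,plus(d,d),d),tup(d,plus(d,d),d))),1)).
Bind L := plus(empty,empty); no other remaining equation mentions L.
Delete trivial equation d = d.
MGU = { Y := q(tup(tup(d,plus(d,d),d),q(tup(tup(d,plus(d,d),d),tup(d,plus(d,d),d),tup(d,plus(d,d),d))),1)), N := q(plus(d,empty)), Q := plus(d,empty), M := tup(d,plus(d,d),d), Z := q(plus(d,empty)), P := q(tup(tup(d,plus(d,d),d),tup(d,plus(d,d),d),tup(d,plus(d,d),d))), L := plus(empty,empty) }, so P := q(tup(tup(d,plus(d,d),d),tup(d,plus(d,d),d),tup(d,plus(d,d),d))).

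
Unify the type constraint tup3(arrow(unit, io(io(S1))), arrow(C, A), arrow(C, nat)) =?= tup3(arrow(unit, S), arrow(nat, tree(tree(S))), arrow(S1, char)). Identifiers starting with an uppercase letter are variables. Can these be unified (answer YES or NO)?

Decompose tup3/3: arrow(unit, io(io(S1))) =?= arrow(unit, S),  arrow(C, A) =?= arrow(nat, tree(tree(S))),  arrow(C, nat) =?= arrow(S1, char).
Decompose arrow/2: unit =?= unit,  io(io(S1)) =?= S.
Delete trivial equation unit =?= unit.
Bind S := io(io(S1)); substituting into the one remaining equation that mentions S gives: arrow(C, A) =?= arrow(nat, tree(tree(io(io(S1))))).
Decompose arrow/2: C =?= nat,  A =?= tree(tree(io(io(S1)))).
Bind C := nat; substituting into the one remaining equation that mentions C gives: arrow(nat, nat) =?= arrow(S1, char).
Bind A := tree(tree(io(io(S1)))); no other remaining equation mentions A.
Decompose arrow/2: nat =?= S1,  nat =?= char.
Bind S1 := nat; no other remaining equation mentions S1. Substituting into the earlier bindings gives S := io(io(nat)), A := tree(tree(io(io(nat)))).
Clash: constants nat and char differ; no unifier exists.

NO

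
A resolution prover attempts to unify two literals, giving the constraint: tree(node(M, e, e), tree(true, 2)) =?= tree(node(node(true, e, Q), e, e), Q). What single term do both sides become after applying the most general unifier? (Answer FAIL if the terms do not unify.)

tree(node(node(true, e, tree(true, 2)), e, e), tree(true, 2))

Decompose tree/2: node(M, e, e) =?= node(node(true, e, Q), e, e),  tree(true, 2) =?= Q.
Decompose node/3: M =?= node(true, e, Q),  e =?= e,  e =?= e.
Bind M := node(true, e, Q); no other remaining equation mentions M.
Delete trivial equation e =?= e.
Delete trivial equation e =?= e.
Bind Q := tree(true, 2). Substituting into the earlier binding gives M := node(true, e, tree(true, 2)).
Applying the MGU to either side gives tree(node(node(true, e, tree(true, 2)), e, e), tree(true, 2)).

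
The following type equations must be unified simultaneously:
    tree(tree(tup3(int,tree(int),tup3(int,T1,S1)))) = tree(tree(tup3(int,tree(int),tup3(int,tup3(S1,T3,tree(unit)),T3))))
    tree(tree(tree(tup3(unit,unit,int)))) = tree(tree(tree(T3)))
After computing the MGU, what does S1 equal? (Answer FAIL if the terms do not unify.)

tup3(unit,unit,int)

Decompose tree/1: tree(tup3(int,tree(int),tup3(int,T1,S1))) = tree(tup3(int,tree(int),tup3(int,tup3(S1,T3,tree(unit)),T3))).
Decompose tree/1: tup3(int,tree(int),tup3(int,T1,S1)) = tup3(int,tree(int),tup3(int,tup3(S1,T3,tree(unit)),T3)).
Decompose tup3/3: int = int,  tree(int) = tree(int),  tup3(int,T1,S1) = tup3(int,tup3(S1,T3,tree(unit)),T3).
Delete trivial equation int = int.
Delete trivial equation tree(int) = tree(int).
Decompose tup3/3: int = int,  T1 = tup3(S1,T3,tree(unit)),  S1 = T3.
Delete trivial equation int = int.
Bind T1 := tup3(S1,T3,tree(unit)); no other remaining equation mentions T1.
Bind S1 := T3; no other remaining equation mentions S1. Substituting into the earlier binding gives T1 := tup3(T3,T3,tree(unit)).
Decompose tree/1: tree(tree(tup3(unit,unit,int))) = tree(tree(T3)).
Decompose tree/1: tree(tup3(unit,unit,int)) = tree(T3).
Decompose tree/1: tup3(unit,unit,int) = T3.
Bind T3 := tup3(unit,unit,int). Substituting into the earlier bindings gives T1 := tup3(tup3(unit,unit,int),tup3(unit,unit,int),tree(unit)), S1 := tup3(unit,unit,int).
MGU = { T1 -> tup3(tup3(unit,unit,int),tup3(unit,unit,int),tree(unit)), S1 -> tup3(unit,unit,int), T3 -> tup3(unit,unit,int) }, so S1 -> tup3(unit,unit,int).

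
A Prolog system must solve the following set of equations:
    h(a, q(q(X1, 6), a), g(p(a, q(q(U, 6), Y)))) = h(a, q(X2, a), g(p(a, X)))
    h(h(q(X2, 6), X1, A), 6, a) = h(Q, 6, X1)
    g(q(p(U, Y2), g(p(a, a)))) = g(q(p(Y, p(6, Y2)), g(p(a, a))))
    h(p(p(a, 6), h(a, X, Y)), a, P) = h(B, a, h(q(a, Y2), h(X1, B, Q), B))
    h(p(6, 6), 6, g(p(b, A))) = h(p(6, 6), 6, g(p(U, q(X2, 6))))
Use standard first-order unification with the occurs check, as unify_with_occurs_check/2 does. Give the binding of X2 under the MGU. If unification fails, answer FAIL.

Decompose h/3: a = a,  q(q(X1, 6), a) = q(X2, a),  g(p(a, q(q(U, 6), Y))) = g(p(a, X)).
Delete trivial equation a = a.
Decompose q/2: q(X1, 6) = X2,  a = a.
Bind X2 := q(X1, 6); substituting into the 2 remaining equations that mention X2 gives: h(h(q(q(X1, 6), 6), X1, A), 6, a) = h(Q, 6, X1),  h(p(6, 6), 6, g(p(b, A))) = h(p(6, 6), 6, g(p(U, q(q(X1, 6), 6)))).
Delete trivial equation a = a.
Decompose g/1: p(a, q(q(U, 6), Y)) = p(a, X).
Decompose p/2: a = a,  q(q(U, 6), Y) = X.
Delete trivial equation a = a.
Bind X := q(q(U, 6), Y); substituting into the one remaining equation that mentions X gives: h(p(p(a, 6), h(a, q(q(U, 6), Y), Y)), a, P) = h(B, a, h(q(a, Y2), h(X1, B, Q), B)).
Decompose h/3: h(q(q(X1, 6), 6), X1, A) = Q,  6 = 6,  a = X1.
Bind Q := h(q(q(X1, 6), 6), X1, A); substituting into the one remaining equation that mentions Q gives: h(p(p(a, 6), h(a, q(q(U, 6), Y), Y)), a, P) = h(B, a, h(q(a, Y2), h(X1, B, h(q(q(X1, 6), 6), X1, A)), B)).
Delete trivial equation 6 = 6.
Bind X1 := a; substituting into the 2 remaining equations that mention X1 gives: h(p(p(a, 6), h(a, q(q(U, 6), Y), Y)), a, P) = h(B, a, h(q(a, Y2), h(a, B, h(q(q(a, 6), 6), a, A)), B)),  h(p(6, 6), 6, g(p(b, A))) = h(p(6, 6), 6, g(p(U, q(q(a, 6), 6)))). Substituting into the earlier bindings gives X2 := q(a, 6), Q := h(q(q(a, 6), 6), a, A).
Decompose g/1: q(p(U, Y2), g(p(a, a))) = q(p(Y, p(6, Y2)), g(p(a, a))).
Decompose q/2: p(U, Y2) = p(Y, p(6, Y2)),  g(p(a, a)) = g(p(a, a)).
Decompose p/2: U = Y,  Y2 = p(6, Y2).
Bind U := Y; substituting into the 2 remaining equations that mention U gives: h(p(p(a, 6), h(a, q(q(Y, 6), Y), Y)), a, P) = h(B, a, h(q(a, Y2), h(a, B, h(q(q(a, 6), 6), a, A)), B)),  h(p(6, 6), 6, g(p(b, A))) = h(p(6, 6), 6, g(p(Y, q(q(a, 6), 6)))). Substituting into the earlier binding gives X := q(q(Y, 6), Y).
Occurs check fails: Y2 occurs in p(6, Y2); the equation Y2 = p(6, Y2) has no finite solution.

FAIL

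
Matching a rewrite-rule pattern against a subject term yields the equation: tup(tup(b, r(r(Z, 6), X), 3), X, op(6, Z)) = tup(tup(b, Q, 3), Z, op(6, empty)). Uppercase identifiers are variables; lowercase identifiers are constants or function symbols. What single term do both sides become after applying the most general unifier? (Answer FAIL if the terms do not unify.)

Decompose tup/3: tup(b, r(r(Z, 6), X), 3) = tup(b, Q, 3),  X = Z,  op(6, Z) = op(6, empty).
Decompose tup/3: b = b,  r(r(Z, 6), X) = Q,  3 = 3.
Delete trivial equation b = b.
Bind Q := r(r(Z, 6), X); no other remaining equation mentions Q.
Delete trivial equation 3 = 3.
Bind X := Z; no other remaining equation mentions X. Substituting into the earlier binding gives Q := r(r(Z, 6), Z).
Decompose op/2: 6 = 6,  Z = empty.
Delete trivial equation 6 = 6.
Bind Z := empty. Substituting into the earlier bindings gives Q := r(r(empty, 6), empty), X := empty.
Applying the MGU to either side gives tup(tup(b, r(r(empty, 6), empty), 3), empty, op(6, empty)).

tup(tup(b, r(r(empty, 6), empty), 3), empty, op(6, empty))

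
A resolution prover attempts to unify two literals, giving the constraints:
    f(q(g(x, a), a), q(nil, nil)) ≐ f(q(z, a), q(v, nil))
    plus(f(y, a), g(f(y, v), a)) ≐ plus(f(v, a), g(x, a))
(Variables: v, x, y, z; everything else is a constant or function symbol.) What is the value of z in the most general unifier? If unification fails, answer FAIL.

g(f(nil, nil), a)

Decompose f/2: q(g(x, a), a) ≐ q(z, a),  q(nil, nil) ≐ q(v, nil).
Decompose q/2: g(x, a) ≐ z,  a ≐ a.
Bind z := g(x, a); no other remaining equation mentions z.
Delete trivial equation a ≐ a.
Decompose q/2: nil ≐ v,  nil ≐ nil.
Bind v := nil; substituting into the one remaining equation that mentions v gives: plus(f(y, a), g(f(y, nil), a)) ≐ plus(f(nil, a), g(x, a)).
Delete trivial equation nil ≐ nil.
Decompose plus/2: f(y, a) ≐ f(nil, a),  g(f(y, nil), a) ≐ g(x, a).
Decompose f/2: y ≐ nil,  a ≐ a.
Bind y := nil; substituting into the one remaining equation that mentions y gives: g(f(nil, nil), a) ≐ g(x, a).
Delete trivial equation a ≐ a.
Decompose g/2: f(nil, nil) ≐ x,  a ≐ a.
Bind x := f(nil, nil); no other remaining equation mentions x. Substituting into the earlier binding gives z := g(f(nil, nil), a).
Delete trivial equation a ≐ a.
MGU = { z ↦ g(f(nil, nil), a), v ↦ nil, y ↦ nil, x ↦ f(nil, nil) }, so z ↦ g(f(nil, nil), a).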